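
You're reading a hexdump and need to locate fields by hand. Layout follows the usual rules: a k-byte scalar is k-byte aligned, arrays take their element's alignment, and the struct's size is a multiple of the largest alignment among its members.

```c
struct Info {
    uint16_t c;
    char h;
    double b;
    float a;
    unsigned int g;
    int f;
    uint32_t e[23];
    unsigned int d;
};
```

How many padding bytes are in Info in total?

9

@0: c [2B, align 2] → 2
@2: h [1B, align 1] → 3
+5 pad (align 8)
@8: b [8B, align 8] → 16
@16: a [4B, align 4] → 20
@20: g [4B, align 4] → 24
@24: f [4B, align 4] → 28
@28: e [92B, align 4] → 120
@120: d [4B, align 4] → 124
+4 tail pad (align 8)
size 128, align 8
data bytes 119, size 128 → padding 9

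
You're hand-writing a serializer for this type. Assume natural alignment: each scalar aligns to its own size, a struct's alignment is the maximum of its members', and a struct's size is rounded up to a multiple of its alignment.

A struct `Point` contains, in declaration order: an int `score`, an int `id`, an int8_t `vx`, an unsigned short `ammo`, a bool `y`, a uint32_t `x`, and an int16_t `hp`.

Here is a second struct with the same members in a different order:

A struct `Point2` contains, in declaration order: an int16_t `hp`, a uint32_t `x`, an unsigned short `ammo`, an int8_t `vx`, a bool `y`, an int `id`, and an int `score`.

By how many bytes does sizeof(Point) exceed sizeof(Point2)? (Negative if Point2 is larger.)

score at 0 (size 4, align 4) → ends 4
id at 4 (size 4, align 4) → ends 8
vx at 8 (size 1, align 1) → ends 9
pad 1 to align 2 for ammo
ammo at 10 (size 2, align 2) → ends 12
y at 12 (size 1, align 1) → ends 13
pad 3 to align 4 for x
x at 16 (size 4, align 4) → ends 20
hp at 20 (size 2, align 2) → ends 22
tail pad 2 to reach multiple of 4
total 24 bytes, alignment 4
— Point2 —
hp at 0 (size 2, align 2) → ends 2
pad 2 to align 4 for x
x at 4 (size 4, align 4) → ends 8
ammo at 8 (size 2, align 2) → ends 10
vx at 10 (size 1, align 1) → ends 11
y at 11 (size 1, align 1) → ends 12
id at 12 (size 4, align 4) → ends 16
score at 16 (size 4, align 4) → ends 20
total 20 bytes, alignment 4
24 − 20 = 4

4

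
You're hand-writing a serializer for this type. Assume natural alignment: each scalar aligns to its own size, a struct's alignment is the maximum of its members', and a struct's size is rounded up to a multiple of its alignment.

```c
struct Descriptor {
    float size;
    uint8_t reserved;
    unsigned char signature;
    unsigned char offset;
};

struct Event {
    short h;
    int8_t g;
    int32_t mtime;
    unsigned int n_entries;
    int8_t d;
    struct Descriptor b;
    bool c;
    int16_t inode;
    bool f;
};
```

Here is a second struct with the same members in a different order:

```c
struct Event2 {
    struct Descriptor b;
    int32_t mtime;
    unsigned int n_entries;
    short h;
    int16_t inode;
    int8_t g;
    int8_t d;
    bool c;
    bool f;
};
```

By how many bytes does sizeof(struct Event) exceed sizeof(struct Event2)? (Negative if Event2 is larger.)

Descriptor: @0: size [4B, align 4] → 4; @4: reserved [1B, align 1] → 5; @5: signature [1B, align 1] → 6; @6: offset [1B, align 1] → 7; +1 tail pad (align 4); size 8, align 4
@0: h [2B, align 2] → 2
@2: g [1B, align 1] → 3
+1 pad (align 4)
@4: mtime [4B, align 4] → 8
@8: n_entries [4B, align 4] → 12
@12: d [1B, align 1] → 13
+3 pad (align 4)
@16: b [8B, align 4] → 24
@24: c [1B, align 1] → 25
+1 pad (align 2)
@26: inode [2B, align 2] → 28
@28: f [1B, align 1] → 29
+3 tail pad (align 4)
size 32, align 4
— Event2 —
@0: b [8B, align 4] → 8
@8: mtime [4B, align 4] → 12
@12: n_entries [4B, align 4] → 16
@16: h [2B, align 2] → 18
@18: inode [2B, align 2] → 20
@20: g [1B, align 1] → 21
@21: d [1B, align 1] → 22
@22: c [1B, align 1] → 23
@23: f [1B, align 1] → 24
size 24, align 4
32 − 24 = 8

8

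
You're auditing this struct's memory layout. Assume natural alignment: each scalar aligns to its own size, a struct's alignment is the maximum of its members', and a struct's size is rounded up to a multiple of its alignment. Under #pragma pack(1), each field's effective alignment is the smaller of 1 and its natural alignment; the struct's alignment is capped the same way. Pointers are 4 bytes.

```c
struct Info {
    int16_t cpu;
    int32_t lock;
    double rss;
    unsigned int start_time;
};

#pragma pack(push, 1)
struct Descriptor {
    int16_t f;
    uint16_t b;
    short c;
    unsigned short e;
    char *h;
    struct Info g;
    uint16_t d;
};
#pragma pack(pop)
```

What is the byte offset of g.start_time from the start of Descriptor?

28

Info: 0..2  cpu  (2B, 2-aligned); 2..4  -- padding (2B); 4..8  lock  (4B, 4-aligned); 8..16  rss  (8B, 8-aligned); 16..20  start_time  (4B, 4-aligned); 20..24  -- tail padding (4B); sizeof = 24, alignof = 8
0..2  f  (2B, 1-aligned)
2..4  b  (2B, 1-aligned)
4..6  c  (2B, 1-aligned)
6..8  e  (2B, 1-aligned)
8..12  h  (4B, 1-aligned)
12..36  g  (24B, 1-aligned)
within Info: start_time at 16
12 + 16 = 28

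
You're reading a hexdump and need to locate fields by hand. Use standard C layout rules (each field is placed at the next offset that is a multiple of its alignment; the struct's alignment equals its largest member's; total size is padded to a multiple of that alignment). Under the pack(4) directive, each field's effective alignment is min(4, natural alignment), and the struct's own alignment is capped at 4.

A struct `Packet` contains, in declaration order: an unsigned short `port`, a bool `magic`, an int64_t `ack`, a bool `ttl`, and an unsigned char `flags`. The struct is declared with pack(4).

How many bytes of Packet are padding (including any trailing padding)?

@0: port [2B, align 2] → 2
@2: magic [1B, align 1] → 3
+1 pad (align 4)
@4: ack [8B, align 4] → 12
@12: ttl [1B, align 1] → 13
@13: flags [1B, align 1] → 14
+2 tail pad (align 4)
size 16, align 4
data bytes 13, size 16 → padding 3

3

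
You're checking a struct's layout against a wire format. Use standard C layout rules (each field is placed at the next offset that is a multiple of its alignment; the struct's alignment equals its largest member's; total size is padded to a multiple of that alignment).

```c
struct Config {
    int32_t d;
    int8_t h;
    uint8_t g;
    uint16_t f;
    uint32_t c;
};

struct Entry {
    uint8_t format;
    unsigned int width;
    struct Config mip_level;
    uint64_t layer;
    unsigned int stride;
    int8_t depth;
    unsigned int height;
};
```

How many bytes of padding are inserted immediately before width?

Config: 0..4  d  (4B, 4-aligned); 4..5  h  (1B, 1-aligned); 5..6  g  (1B, 1-aligned); 6..8  f  (2B, 2-aligned); 8..12  c  (4B, 4-aligned); sizeof = 12, alignof = 4
0..1  format  (1B, 1-aligned)
1..4  -- padding (3B)
4..8  width  (4B, 4-aligned)

3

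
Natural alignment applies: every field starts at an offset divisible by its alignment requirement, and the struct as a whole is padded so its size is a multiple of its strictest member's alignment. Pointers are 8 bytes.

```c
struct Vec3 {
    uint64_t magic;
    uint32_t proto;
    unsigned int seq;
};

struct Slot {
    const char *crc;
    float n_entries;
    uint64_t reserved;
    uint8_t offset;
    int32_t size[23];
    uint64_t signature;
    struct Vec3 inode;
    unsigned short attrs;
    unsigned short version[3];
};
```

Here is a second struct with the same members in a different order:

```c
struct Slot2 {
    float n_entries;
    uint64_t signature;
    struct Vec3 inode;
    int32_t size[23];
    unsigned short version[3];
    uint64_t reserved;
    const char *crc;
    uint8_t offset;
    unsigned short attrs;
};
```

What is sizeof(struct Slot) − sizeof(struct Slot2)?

-8

Vec3: 0..8  magic  (8B, 8-aligned); 8..12  proto  (4B, 4-aligned); 12..16  seq  (4B, 4-aligned); sizeof = 16, alignof = 8
0..8  crc  (8B, 8-aligned)
8..12  n_entries  (4B, 4-aligned)
12..16  -- padding (4B)
16..24  reserved  (8B, 8-aligned)
24..25  offset  (1B, 1-aligned)
25..28  -- padding (3B)
28..120  size  (92B, 4-aligned)
120..128  signature  (8B, 8-aligned)
128..144  inode  (16B, 8-aligned)
144..146  attrs  (2B, 2-aligned)
146..152  version  (6B, 2-aligned)
sizeof = 152, alignof = 8
— Slot2 —
0..4  n_entries  (4B, 4-aligned)
4..8  -- padding (4B)
8..16  signature  (8B, 8-aligned)
16..32  inode  (16B, 8-aligned)
32..124  size  (92B, 4-aligned)
124..130  version  (6B, 2-aligned)
130..136  -- padding (6B)
136..144  reserved  (8B, 8-aligned)
144..152  crc  (8B, 8-aligned)
152..153  offset  (1B, 1-aligned)
153..154  -- padding (1B)
154..156  attrs  (2B, 2-aligned)
156..160  -- tail padding (4B)
sizeof = 160, alignof = 8
152 − 160 = -8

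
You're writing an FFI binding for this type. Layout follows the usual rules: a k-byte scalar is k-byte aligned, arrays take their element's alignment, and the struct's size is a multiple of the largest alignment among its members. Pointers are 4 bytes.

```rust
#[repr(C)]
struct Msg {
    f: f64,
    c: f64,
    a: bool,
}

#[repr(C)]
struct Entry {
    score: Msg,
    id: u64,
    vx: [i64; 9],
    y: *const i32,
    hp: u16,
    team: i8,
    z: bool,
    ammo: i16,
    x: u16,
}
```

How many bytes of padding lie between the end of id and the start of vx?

Msg: @0: f [8B, align 8] → 8; @8: c [8B, align 8] → 16; @16: a [1B, align 1] → 17; +7 tail pad (align 8); size 24, align 8
@0: score [24B, align 8] → 24
@24: id [8B, align 8] → 32
@32: vx [72B, align 8] → 104

0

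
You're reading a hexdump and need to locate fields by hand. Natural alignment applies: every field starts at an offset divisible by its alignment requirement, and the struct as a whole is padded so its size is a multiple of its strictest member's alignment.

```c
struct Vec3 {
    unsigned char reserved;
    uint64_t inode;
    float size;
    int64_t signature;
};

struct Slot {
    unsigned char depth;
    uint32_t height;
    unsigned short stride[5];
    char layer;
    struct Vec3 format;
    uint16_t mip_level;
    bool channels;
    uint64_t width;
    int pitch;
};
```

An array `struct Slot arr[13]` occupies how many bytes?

1040

Vec3: 0..1  reserved  (1B, 1-aligned); 1..8  -- padding (7B); 8..16  inode  (8B, 8-aligned); 16..20  size  (4B, 4-aligned); 20..24  -- padding (4B); 24..32  signature  (8B, 8-aligned); sizeof = 32, alignof = 8
0..1  depth  (1B, 1-aligned)
1..4  -- padding (3B)
4..8  height  (4B, 4-aligned)
8..18  stride  (10B, 2-aligned)
18..19  layer  (1B, 1-aligned)
19..24  -- padding (5B)
24..56  format  (32B, 8-aligned)
56..58  mip_level  (2B, 2-aligned)
58..59  channels  (1B, 1-aligned)
59..64  -- padding (5B)
64..72  width  (8B, 8-aligned)
72..76  pitch  (4B, 4-aligned)
76..80  -- tail padding (4B)
sizeof = 80, alignof = 8
array of 13: 13 × 80 = 1040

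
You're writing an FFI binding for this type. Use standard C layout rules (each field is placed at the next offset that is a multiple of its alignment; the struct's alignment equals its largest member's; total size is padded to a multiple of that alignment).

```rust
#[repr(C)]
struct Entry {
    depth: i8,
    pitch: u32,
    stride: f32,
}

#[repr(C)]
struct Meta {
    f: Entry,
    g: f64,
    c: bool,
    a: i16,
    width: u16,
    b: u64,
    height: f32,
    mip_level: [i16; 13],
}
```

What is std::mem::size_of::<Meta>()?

72 bytes

Entry: 0..1  depth  (1B, 1-aligned); 1..4  -- padding (3B); 4..8  pitch  (4B, 4-aligned); 8..12  stride  (4B, 4-aligned); sizeof = 12, alignof = 4
0..12  f  (12B, 4-aligned)
12..16  -- padding (4B)
16..24  g  (8B, 8-aligned)
24..25  c  (1B, 1-aligned)
25..26  -- padding (1B)
26..28  a  (2B, 2-aligned)
28..30  width  (2B, 2-aligned)
30..32  -- padding (2B)
32..40  b  (8B, 8-aligned)
40..44  height  (4B, 4-aligned)
44..70  mip_level  (26B, 2-aligned)
70..72  -- tail padding (2B)
sizeof = 72, alignof = 8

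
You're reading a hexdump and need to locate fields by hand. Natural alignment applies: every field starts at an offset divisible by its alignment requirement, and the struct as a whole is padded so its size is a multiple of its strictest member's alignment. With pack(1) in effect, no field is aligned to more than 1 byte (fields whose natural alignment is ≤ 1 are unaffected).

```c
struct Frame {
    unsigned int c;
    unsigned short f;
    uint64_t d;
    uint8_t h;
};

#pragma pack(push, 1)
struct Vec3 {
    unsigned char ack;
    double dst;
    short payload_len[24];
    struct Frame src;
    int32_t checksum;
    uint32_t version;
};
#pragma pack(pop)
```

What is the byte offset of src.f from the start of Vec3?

61

Frame: @0: c [4B, align 4] → 4; @4: f [2B, align 2] → 6; +2 pad (align 8); @8: d [8B, align 8] → 16; @16: h [1B, align 1] → 17; +7 tail pad (align 8); size 24, align 8
@0: ack [1B, align 1] → 1
@1: dst [8B, align 1] → 9
@9: payload_len [48B, align 1] → 57
@57: src [24B, align 1] → 81
within Frame: f at 4
57 + 4 = 61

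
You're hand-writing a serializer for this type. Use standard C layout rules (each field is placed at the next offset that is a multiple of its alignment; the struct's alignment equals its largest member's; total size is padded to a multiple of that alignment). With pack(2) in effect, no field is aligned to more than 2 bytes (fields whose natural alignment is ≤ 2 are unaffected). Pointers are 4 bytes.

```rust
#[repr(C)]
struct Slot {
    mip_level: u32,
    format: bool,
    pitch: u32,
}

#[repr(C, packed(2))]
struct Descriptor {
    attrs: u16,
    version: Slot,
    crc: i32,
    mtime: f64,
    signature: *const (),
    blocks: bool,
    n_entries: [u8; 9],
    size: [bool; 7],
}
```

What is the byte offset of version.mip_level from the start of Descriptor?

Slot: mip_level at 0 (size 4, align 4) → ends 4; format at 4 (size 1, align 1) → ends 5; pad 3 to align 4 for pitch; pitch at 8 (size 4, align 4) → ends 12; total 12 bytes, alignment 4
attrs at 0 (size 2, align 2) → ends 2
version at 2 (size 12, align 2) → ends 14
within Slot: mip_level at 0
2 + 0 = 2

2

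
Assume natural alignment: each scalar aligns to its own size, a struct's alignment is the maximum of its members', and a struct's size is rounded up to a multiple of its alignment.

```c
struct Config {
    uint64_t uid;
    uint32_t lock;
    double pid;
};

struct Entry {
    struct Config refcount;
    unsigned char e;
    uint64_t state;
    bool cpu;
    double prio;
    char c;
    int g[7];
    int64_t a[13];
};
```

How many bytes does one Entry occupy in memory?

192 bytes

Config: 0..8  uid  (8B, 8-aligned); 8..12  lock  (4B, 4-aligned); 12..16  -- padding (4B); 16..24  pid  (8B, 8-aligned); sizeof = 24, alignof = 8
0..24  refcount  (24B, 8-aligned)
24..25  e  (1B, 1-aligned)
25..32  -- padding (7B)
32..40  state  (8B, 8-aligned)
40..41  cpu  (1B, 1-aligned)
41..48  -- padding (7B)
48..56  prio  (8B, 8-aligned)
56..57  c  (1B, 1-aligned)
57..60  -- padding (3B)
60..88  g  (28B, 4-aligned)
88..192  a  (104B, 8-aligned)
sizeof = 192, alignof = 8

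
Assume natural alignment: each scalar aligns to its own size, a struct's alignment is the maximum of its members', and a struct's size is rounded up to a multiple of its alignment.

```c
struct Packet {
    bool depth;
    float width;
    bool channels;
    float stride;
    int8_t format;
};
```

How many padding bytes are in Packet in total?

0..1  depth  (1B, 1-aligned)
1..4  -- padding (3B)
4..8  width  (4B, 4-aligned)
8..9  channels  (1B, 1-aligned)
9..12  -- padding (3B)
12..16  stride  (4B, 4-aligned)
16..17  format  (1B, 1-aligned)
17..20  -- tail padding (3B)
sizeof = 20, alignof = 4
data bytes 11, size 20 → padding 9

9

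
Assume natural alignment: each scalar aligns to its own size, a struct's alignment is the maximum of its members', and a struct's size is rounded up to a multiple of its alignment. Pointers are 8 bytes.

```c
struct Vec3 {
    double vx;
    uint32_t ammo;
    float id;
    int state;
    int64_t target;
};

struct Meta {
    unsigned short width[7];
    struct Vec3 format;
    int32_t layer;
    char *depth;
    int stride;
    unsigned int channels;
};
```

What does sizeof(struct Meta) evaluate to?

Vec3: vx at 0 (size 8, align 8) → ends 8; ammo at 8 (size 4, align 4) → ends 12; id at 12 (size 4, align 4) → ends 16; state at 16 (size 4, align 4) → ends 20; pad 4 to align 8 for target; target at 24 (size 8, align 8) → ends 32; total 32 bytes, alignment 8
width at 0 (size 14, align 2) → ends 14
pad 2 to align 8 for format
format at 16 (size 32, align 8) → ends 48
layer at 48 (size 4, align 4) → ends 52
pad 4 to align 8 for depth
depth at 56 (size 8, align 8) → ends 64
stride at 64 (size 4, align 4) → ends 68
channels at 68 (size 4, align 4) → ends 72
total 72 bytes, alignment 8

72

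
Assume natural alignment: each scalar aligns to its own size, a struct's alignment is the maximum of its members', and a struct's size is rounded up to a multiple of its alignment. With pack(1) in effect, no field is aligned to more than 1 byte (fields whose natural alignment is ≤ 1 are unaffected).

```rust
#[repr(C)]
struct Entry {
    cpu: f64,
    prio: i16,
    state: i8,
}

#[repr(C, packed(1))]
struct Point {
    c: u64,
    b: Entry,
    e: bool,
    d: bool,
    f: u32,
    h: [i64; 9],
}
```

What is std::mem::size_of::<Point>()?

Entry: 0..8  cpu  (8B, 8-aligned); 8..10  prio  (2B, 2-aligned); 10..11  state  (1B, 1-aligned); 11..16  -- tail padding (5B); sizeof = 16, alignof = 8
0..8  c  (8B, 1-aligned)
8..24  b  (16B, 1-aligned)
24..25  e  (1B, 1-aligned)
25..26  d  (1B, 1-aligned)
26..30  f  (4B, 1-aligned)
30..102  h  (72B, 1-aligned)
sizeof = 102, alignof = 1

102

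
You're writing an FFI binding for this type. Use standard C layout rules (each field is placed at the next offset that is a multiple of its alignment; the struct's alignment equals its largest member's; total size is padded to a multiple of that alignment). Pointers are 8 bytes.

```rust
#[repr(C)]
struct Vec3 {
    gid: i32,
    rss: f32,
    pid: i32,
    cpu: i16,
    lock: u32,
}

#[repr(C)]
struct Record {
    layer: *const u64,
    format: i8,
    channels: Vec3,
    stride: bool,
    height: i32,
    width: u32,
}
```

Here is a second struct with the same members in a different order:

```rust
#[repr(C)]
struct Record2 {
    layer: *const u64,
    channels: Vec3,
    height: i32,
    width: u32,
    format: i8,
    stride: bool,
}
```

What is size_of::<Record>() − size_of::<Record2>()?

8

Vec3: gid at 0 (size 4, align 4) → ends 4; rss at 4 (size 4, align 4) → ends 8; pid at 8 (size 4, align 4) → ends 12; cpu at 12 (size 2, align 2) → ends 14; pad 2 to align 4 for lock; lock at 16 (size 4, align 4) → ends 20; total 20 bytes, alignment 4
layer at 0 (size 8, align 8) → ends 8
format at 8 (size 1, align 1) → ends 9
pad 3 to align 4 for channels
channels at 12 (size 20, align 4) → ends 32
stride at 32 (size 1, align 1) → ends 33
pad 3 to align 4 for height
height at 36 (size 4, align 4) → ends 40
width at 40 (size 4, align 4) → ends 44
tail pad 4 to reach multiple of 8
total 48 bytes, alignment 8
— Record2 —
layer at 0 (size 8, align 8) → ends 8
channels at 8 (size 20, align 4) → ends 28
height at 28 (size 4, align 4) → ends 32
width at 32 (size 4, align 4) → ends 36
format at 36 (size 1, align 1) → ends 37
stride at 37 (size 1, align 1) → ends 38
tail pad 2 to reach multiple of 8
total 40 bytes, alignment 8
48 − 40 = 8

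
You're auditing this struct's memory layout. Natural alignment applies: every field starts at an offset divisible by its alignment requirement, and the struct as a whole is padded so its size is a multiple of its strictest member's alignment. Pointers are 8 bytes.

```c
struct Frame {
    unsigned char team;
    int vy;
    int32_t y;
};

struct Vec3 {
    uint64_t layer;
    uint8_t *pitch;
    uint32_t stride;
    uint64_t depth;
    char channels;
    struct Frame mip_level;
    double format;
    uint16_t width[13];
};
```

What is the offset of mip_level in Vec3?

36

Frame: 0..1  team  (1B, 1-aligned); 1..4  -- padding (3B); 4..8  vy  (4B, 4-aligned); 8..12  y  (4B, 4-aligned); sizeof = 12, alignof = 4
0..8  layer  (8B, 8-aligned)
8..16  pitch  (8B, 8-aligned)
16..20  stride  (4B, 4-aligned)
20..24  -- padding (4B)
24..32  depth  (8B, 8-aligned)
32..33  channels  (1B, 1-aligned)
33..36  -- padding (3B)
36..48  mip_level  (12B, 4-aligned)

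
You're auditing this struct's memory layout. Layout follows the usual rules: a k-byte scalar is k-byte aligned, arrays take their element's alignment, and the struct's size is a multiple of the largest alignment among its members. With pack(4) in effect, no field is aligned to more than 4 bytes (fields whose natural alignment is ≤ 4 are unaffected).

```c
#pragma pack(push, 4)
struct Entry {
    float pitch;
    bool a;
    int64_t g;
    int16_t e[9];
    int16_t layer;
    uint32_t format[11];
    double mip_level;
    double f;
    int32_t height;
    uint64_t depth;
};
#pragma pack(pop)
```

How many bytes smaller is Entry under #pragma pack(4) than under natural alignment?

natural layout:
  0..4  pitch  (4B, 4-aligned)
  4..5  a  (1B, 1-aligned)
  5..8  -- padding (3B)
  8..16  g  (8B, 8-aligned)
  16..34  e  (18B, 2-aligned)
  34..36  layer  (2B, 2-aligned)
  36..80  format  (44B, 4-aligned)
  80..88  mip_level  (8B, 8-aligned)
  88..96  f  (8B, 8-aligned)
  96..100  height  (4B, 4-aligned)
  100..104  -- padding (4B)
  104..112  depth  (8B, 8-aligned)
  sizeof = 112, alignof = 8
packed(4) layout:
  0..4  pitch  (4B, 4-aligned)
  4..5  a  (1B, 1-aligned)
  5..8  -- padding (3B)
  8..16  g  (8B, 4-aligned)
  16..34  e  (18B, 2-aligned)
  34..36  layer  (2B, 2-aligned)
  36..80  format  (44B, 4-aligned)
  80..88  mip_level  (8B, 4-aligned)
  88..96  f  (8B, 4-aligned)
  96..100  height  (4B, 4-aligned)
  100..108  depth  (8B, 4-aligned)
  sizeof = 108, alignof = 4
112 − 108 = 4

4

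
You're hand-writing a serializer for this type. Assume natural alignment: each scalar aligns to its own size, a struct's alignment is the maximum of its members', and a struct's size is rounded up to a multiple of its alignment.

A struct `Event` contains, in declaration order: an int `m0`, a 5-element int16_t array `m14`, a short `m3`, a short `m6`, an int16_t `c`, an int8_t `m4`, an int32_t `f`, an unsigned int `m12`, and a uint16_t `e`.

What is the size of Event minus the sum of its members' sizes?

5

@0: m0 [4B, align 4] → 4
@4: m14 [10B, align 2] → 14
@14: m3 [2B, align 2] → 16
@16: m6 [2B, align 2] → 18
@18: c [2B, align 2] → 20
@20: m4 [1B, align 1] → 21
+3 pad (align 4)
@24: f [4B, align 4] → 28
@28: m12 [4B, align 4] → 32
@32: e [2B, align 2] → 34
+2 tail pad (align 4)
size 36, align 4
data bytes 31, size 36 → padding 5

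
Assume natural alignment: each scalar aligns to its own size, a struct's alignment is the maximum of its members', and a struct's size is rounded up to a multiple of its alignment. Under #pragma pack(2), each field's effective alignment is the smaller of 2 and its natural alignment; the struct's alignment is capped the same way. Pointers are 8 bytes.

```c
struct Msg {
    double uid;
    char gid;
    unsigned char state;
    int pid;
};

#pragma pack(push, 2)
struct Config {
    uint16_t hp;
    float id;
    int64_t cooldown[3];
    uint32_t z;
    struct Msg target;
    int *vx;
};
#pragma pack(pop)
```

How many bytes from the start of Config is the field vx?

50

Msg: @0: uid [8B, align 8] → 8; @8: gid [1B, align 1] → 9; @9: state [1B, align 1] → 10; +2 pad (align 4); @12: pid [4B, align 4] → 16; size 16, align 8
@0: hp [2B, align 2] → 2
@2: id [4B, align 2] → 6
@6: cooldown [24B, align 2] → 30
@30: z [4B, align 2] → 34
@34: target [16B, align 2] → 50
@50: vx [8B, align 2] → 58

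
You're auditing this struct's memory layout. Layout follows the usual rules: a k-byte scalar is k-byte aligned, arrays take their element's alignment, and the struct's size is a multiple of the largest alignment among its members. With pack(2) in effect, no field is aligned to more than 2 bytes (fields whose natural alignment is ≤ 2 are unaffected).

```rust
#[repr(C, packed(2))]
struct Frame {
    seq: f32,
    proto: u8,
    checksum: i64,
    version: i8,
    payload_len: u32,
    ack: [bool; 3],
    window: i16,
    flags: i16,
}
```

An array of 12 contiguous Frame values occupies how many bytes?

0..4  seq  (4B, 2-aligned)
4..5  proto  (1B, 1-aligned)
5..6  -- padding (1B)
6..14  checksum  (8B, 2-aligned)
14..15  version  (1B, 1-aligned)
15..16  -- padding (1B)
16..20  payload_len  (4B, 2-aligned)
20..23  ack  (3B, 1-aligned)
23..24  -- padding (1B)
24..26  window  (2B, 2-aligned)
26..28  flags  (2B, 2-aligned)
sizeof = 28, alignof = 2
array of 12: 12 × 28 = 336

336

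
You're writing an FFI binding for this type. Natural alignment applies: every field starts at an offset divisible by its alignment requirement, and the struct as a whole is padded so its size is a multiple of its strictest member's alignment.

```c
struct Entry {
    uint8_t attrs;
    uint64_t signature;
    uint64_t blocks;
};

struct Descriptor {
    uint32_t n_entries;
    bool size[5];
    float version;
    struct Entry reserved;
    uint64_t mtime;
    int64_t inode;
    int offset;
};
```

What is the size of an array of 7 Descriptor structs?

Entry: @0: attrs [1B, align 1] → 1; +7 pad (align 8); @8: signature [8B, align 8] → 16; @16: blocks [8B, align 8] → 24; size 24, align 8
@0: n_entries [4B, align 4] → 4
@4: size [5B, align 1] → 9
+3 pad (align 4)
@12: version [4B, align 4] → 16
@16: reserved [24B, align 8] → 40
@40: mtime [8B, align 8] → 48
@48: inode [8B, align 8] → 56
@56: offset [4B, align 4] → 60
+4 tail pad (align 8)
size 64, align 8
array of 7: 7 × 64 = 448

448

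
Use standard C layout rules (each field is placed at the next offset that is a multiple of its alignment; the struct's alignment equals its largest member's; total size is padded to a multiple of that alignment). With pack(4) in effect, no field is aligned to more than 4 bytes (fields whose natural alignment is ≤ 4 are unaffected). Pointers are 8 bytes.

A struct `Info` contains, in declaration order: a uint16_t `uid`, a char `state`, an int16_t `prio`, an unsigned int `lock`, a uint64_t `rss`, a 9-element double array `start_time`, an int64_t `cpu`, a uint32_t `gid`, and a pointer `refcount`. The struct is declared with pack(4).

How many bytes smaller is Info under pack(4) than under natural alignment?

natural layout:
  uid at 0 (size 2, align 2) → ends 2
  state at 2 (size 1, align 1) → ends 3
  pad 1 to align 2 for prio
  prio at 4 (size 2, align 2) → ends 6
  pad 2 to align 4 for lock
  lock at 8 (size 4, align 4) → ends 12
  pad 4 to align 8 for rss
  rss at 16 (size 8, align 8) → ends 24
  start_time at 24 (size 72, align 8) → ends 96
  cpu at 96 (size 8, align 8) → ends 104
  gid at 104 (size 4, align 4) → ends 108
  pad 4 to align 8 for refcount
  refcount at 112 (size 8, align 8) → ends 120
  total 120 bytes, alignment 8
packed(4) layout:
  uid at 0 (size 2, align 2) → ends 2
  state at 2 (size 1, align 1) → ends 3
  pad 1 to align 2 for prio
  prio at 4 (size 2, align 2) → ends 6
  pad 2 to align 4 for lock
  lock at 8 (size 4, align 4) → ends 12
  rss at 12 (size 8, align 4) → ends 20
  start_time at 20 (size 72, align 4) → ends 92
  cpu at 92 (size 8, align 4) → ends 100
  gid at 100 (size 4, align 4) → ends 104
  refcount at 104 (size 8, align 4) → ends 112
  total 112 bytes, alignment 4
120 − 112 = 8

8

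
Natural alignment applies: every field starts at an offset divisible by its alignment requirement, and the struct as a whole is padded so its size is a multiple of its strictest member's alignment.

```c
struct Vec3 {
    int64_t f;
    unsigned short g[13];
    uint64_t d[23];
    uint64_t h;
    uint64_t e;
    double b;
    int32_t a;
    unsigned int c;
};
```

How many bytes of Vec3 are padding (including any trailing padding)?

f at 0 (size 8, align 8) → ends 8
g at 8 (size 26, align 2) → ends 34
pad 6 to align 8 for d
d at 40 (size 184, align 8) → ends 224
h at 224 (size 8, align 8) → ends 232
e at 232 (size 8, align 8) → ends 240
b at 240 (size 8, align 8) → ends 248
a at 248 (size 4, align 4) → ends 252
c at 252 (size 4, align 4) → ends 256
total 256 bytes, alignment 8
data bytes 250, size 256 → padding 6

6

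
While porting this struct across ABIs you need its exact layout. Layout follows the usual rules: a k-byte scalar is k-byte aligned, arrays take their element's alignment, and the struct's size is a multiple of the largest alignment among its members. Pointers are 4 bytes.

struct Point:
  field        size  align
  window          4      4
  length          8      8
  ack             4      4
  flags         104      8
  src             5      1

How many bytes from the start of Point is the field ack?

16

@0: window [4B, align 4] → 4
+4 pad (align 8)
@8: length [8B, align 8] → 16
@16: ack [4B, align 4] → 20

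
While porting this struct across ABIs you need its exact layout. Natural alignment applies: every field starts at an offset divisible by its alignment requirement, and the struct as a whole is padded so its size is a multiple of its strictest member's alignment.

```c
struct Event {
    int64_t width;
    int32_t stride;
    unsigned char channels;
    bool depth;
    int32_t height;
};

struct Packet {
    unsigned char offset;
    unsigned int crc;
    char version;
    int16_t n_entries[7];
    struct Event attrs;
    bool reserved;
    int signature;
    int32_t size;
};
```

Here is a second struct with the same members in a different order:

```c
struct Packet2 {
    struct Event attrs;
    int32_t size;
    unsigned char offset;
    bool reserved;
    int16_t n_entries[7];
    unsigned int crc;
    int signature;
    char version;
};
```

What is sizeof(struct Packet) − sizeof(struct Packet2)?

8

Event: width at 0 (size 8, align 8) → ends 8; stride at 8 (size 4, align 4) → ends 12; channels at 12 (size 1, align 1) → ends 13; depth at 13 (size 1, align 1) → ends 14; pad 2 to align 4 for height; height at 16 (size 4, align 4) → ends 20; tail pad 4 to reach multiple of 8; total 24 bytes, alignment 8
offset at 0 (size 1, align 1) → ends 1
pad 3 to align 4 for crc
crc at 4 (size 4, align 4) → ends 8
version at 8 (size 1, align 1) → ends 9
pad 1 to align 2 for n_entries
n_entries at 10 (size 14, align 2) → ends 24
attrs at 24 (size 24, align 8) → ends 48
reserved at 48 (size 1, align 1) → ends 49
pad 3 to align 4 for signature
signature at 52 (size 4, align 4) → ends 56
size at 56 (size 4, align 4) → ends 60
tail pad 4 to reach multiple of 8
total 64 bytes, alignment 8
— Packet2 —
attrs at 0 (size 24, align 8) → ends 24
size at 24 (size 4, align 4) → ends 28
offset at 28 (size 1, align 1) → ends 29
reserved at 29 (size 1, align 1) → ends 30
n_entries at 30 (size 14, align 2) → ends 44
crc at 44 (size 4, align 4) → ends 48
signature at 48 (size 4, align 4) → ends 52
version at 52 (size 1, align 1) → ends 53
tail pad 3 to reach multiple of 8
total 56 bytes, alignment 8
64 − 56 = 8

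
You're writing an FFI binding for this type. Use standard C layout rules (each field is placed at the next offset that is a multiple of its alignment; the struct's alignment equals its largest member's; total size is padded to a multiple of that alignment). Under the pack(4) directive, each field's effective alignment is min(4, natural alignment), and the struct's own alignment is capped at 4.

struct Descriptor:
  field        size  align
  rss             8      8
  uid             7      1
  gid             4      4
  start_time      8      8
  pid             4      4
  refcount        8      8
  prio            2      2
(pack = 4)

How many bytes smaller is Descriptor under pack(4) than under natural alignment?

natural layout:
  @0: rss [8B, align 8] → 8
  @8: uid [7B, align 1] → 15
  +1 pad (align 4)
  @16: gid [4B, align 4] → 20
  +4 pad (align 8)
  @24: start_time [8B, align 8] → 32
  @32: pid [4B, align 4] → 36
  +4 pad (align 8)
  @40: refcount [8B, align 8] → 48
  @48: prio [2B, align 2] → 50
  +6 tail pad (align 8)
  size 56, align 8
packed(4) layout:
  @0: rss [8B, align 4] → 8
  @8: uid [7B, align 1] → 15
  +1 pad (align 4)
  @16: gid [4B, align 4] → 20
  @20: start_time [8B, align 4] → 28
  @28: pid [4B, align 4] → 32
  @32: refcount [8B, align 4] → 40
  @40: prio [2B, align 2] → 42
  +2 tail pad (align 4)
  size 44, align 4
56 − 44 = 12

12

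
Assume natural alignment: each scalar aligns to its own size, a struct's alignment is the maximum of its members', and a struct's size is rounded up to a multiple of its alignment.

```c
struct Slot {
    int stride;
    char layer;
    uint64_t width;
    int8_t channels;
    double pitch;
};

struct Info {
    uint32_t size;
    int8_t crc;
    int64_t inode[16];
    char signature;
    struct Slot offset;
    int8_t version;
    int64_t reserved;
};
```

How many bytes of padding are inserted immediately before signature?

0

Slot: 0..4  stride  (4B, 4-aligned); 4..5  layer  (1B, 1-aligned); 5..8  -- padding (3B); 8..16  width  (8B, 8-aligned); 16..17  channels  (1B, 1-aligned); 17..24  -- padding (7B); 24..32  pitch  (8B, 8-aligned); sizeof = 32, alignof = 8
0..4  size  (4B, 4-aligned)
4..5  crc  (1B, 1-aligned)
5..8  -- padding (3B)
8..136  inode  (128B, 8-aligned)
136..137  signature  (1B, 1-aligned)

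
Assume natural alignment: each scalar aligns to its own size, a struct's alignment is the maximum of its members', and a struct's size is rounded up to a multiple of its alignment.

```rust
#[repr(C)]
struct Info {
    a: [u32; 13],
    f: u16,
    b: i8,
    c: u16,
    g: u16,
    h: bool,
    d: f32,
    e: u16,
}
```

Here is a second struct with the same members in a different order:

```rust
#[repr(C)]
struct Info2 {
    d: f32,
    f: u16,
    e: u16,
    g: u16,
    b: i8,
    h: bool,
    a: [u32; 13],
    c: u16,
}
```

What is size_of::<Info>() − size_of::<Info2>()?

4

a at 0 (size 52, align 4) → ends 52
f at 52 (size 2, align 2) → ends 54
b at 54 (size 1, align 1) → ends 55
pad 1 to align 2 for c
c at 56 (size 2, align 2) → ends 58
g at 58 (size 2, align 2) → ends 60
h at 60 (size 1, align 1) → ends 61
pad 3 to align 4 for d
d at 64 (size 4, align 4) → ends 68
e at 68 (size 2, align 2) → ends 70
tail pad 2 to reach multiple of 4
total 72 bytes, alignment 4
— Info2 —
d at 0 (size 4, align 4) → ends 4
f at 4 (size 2, align 2) → ends 6
e at 6 (size 2, align 2) → ends 8
g at 8 (size 2, align 2) → ends 10
b at 10 (size 1, align 1) → ends 11
h at 11 (size 1, align 1) → ends 12
a at 12 (size 52, align 4) → ends 64
c at 64 (size 2, align 2) → ends 66
tail pad 2 to reach multiple of 4
total 68 bytes, alignment 4
72 − 68 = 4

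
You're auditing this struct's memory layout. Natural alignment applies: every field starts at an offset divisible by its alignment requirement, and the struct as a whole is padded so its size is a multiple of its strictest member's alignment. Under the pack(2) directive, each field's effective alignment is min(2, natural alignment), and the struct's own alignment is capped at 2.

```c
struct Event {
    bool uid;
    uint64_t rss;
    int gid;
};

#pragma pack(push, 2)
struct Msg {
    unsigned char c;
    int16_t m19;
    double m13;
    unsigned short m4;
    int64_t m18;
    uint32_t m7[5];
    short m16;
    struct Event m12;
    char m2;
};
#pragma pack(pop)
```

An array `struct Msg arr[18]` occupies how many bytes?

1260

Event: uid at 0 (size 1, align 1) → ends 1; pad 7 to align 8 for rss; rss at 8 (size 8, align 8) → ends 16; gid at 16 (size 4, align 4) → ends 20; tail pad 4 to reach multiple of 8; total 24 bytes, alignment 8
c at 0 (size 1, align 1) → ends 1
pad 1 to align 2 for m19
m19 at 2 (size 2, align 2) → ends 4
m13 at 4 (size 8, align 2) → ends 12
m4 at 12 (size 2, align 2) → ends 14
m18 at 14 (size 8, align 2) → ends 22
m7 at 22 (size 20, align 2) → ends 42
m16 at 42 (size 2, align 2) → ends 44
m12 at 44 (size 24, align 2) → ends 68
m2 at 68 (size 1, align 1) → ends 69
tail pad 1 to reach multiple of 2
total 70 bytes, alignment 2
array of 18: 18 × 70 = 1260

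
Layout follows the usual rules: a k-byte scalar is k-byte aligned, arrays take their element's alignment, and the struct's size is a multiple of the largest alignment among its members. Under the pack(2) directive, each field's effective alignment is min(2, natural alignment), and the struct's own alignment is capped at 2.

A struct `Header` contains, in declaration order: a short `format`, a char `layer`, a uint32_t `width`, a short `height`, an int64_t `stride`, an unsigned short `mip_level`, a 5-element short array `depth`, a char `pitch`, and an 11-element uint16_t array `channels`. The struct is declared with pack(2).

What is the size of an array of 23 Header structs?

@0: format [2B, align 2] → 2
@2: layer [1B, align 1] → 3
+1 pad (align 2)
@4: width [4B, align 2] → 8
@8: height [2B, align 2] → 10
@10: stride [8B, align 2] → 18
@18: mip_level [2B, align 2] → 20
@20: depth [10B, align 2] → 30
@30: pitch [1B, align 1] → 31
+1 pad (align 2)
@32: channels [22B, align 2] → 54
size 54, align 2
array of 23: 23 × 54 = 1242

1242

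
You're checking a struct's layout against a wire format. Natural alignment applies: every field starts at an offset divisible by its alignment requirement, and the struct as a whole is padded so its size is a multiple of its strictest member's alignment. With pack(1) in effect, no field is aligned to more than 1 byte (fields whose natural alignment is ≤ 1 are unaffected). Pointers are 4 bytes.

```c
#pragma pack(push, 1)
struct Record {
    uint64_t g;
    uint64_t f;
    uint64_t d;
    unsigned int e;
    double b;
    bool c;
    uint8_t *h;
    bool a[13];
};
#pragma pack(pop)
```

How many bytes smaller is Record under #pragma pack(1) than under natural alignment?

natural layout:
  0..8  g  (8B, 8-aligned)
  8..16  f  (8B, 8-aligned)
  16..24  d  (8B, 8-aligned)
  24..28  e  (4B, 4-aligned)
  28..32  -- padding (4B)
  32..40  b  (8B, 8-aligned)
  40..41  c  (1B, 1-aligned)
  41..44  -- padding (3B)
  44..48  h  (4B, 4-aligned)
  48..61  a  (13B, 1-aligned)
  61..64  -- tail padding (3B)
  sizeof = 64, alignof = 8
packed(1) layout:
  0..8  g  (8B, 1-aligned)
  8..16  f  (8B, 1-aligned)
  16..24  d  (8B, 1-aligned)
  24..28  e  (4B, 1-aligned)
  28..36  b  (8B, 1-aligned)
  36..37  c  (1B, 1-aligned)
  37..41  h  (4B, 1-aligned)
  41..54  a  (13B, 1-aligned)
  sizeof = 54, alignof = 1
64 − 54 = 10

10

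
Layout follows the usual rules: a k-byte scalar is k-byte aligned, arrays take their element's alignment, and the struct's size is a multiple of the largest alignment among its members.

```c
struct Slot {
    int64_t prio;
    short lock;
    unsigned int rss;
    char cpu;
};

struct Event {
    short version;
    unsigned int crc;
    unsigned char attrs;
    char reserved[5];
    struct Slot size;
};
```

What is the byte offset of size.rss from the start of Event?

28

Slot: prio at 0 (size 8, align 8) → ends 8; lock at 8 (size 2, align 2) → ends 10; pad 2 to align 4 for rss; rss at 12 (size 4, align 4) → ends 16; cpu at 16 (size 1, align 1) → ends 17; tail pad 7 to reach multiple of 8; total 24 bytes, alignment 8
version at 0 (size 2, align 2) → ends 2
pad 2 to align 4 for crc
crc at 4 (size 4, align 4) → ends 8
attrs at 8 (size 1, align 1) → ends 9
reserved at 9 (size 5, align 1) → ends 14
pad 2 to align 8 for size
size at 16 (size 24, align 8) → ends 40
within Slot: rss at 12
16 + 12 = 28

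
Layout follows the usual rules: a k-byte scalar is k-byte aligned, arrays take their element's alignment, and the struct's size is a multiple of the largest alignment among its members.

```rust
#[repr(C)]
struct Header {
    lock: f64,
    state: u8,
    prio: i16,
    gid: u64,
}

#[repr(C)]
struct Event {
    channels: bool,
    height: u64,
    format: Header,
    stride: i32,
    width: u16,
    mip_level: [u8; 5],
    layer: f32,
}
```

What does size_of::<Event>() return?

Header: lock at 0 (size 8, align 8) → ends 8; state at 8 (size 1, align 1) → ends 9; pad 1 to align 2 for prio; prio at 10 (size 2, align 2) → ends 12; pad 4 to align 8 for gid; gid at 16 (size 8, align 8) → ends 24; total 24 bytes, alignment 8
channels at 0 (size 1, align 1) → ends 1
pad 7 to align 8 for height
height at 8 (size 8, align 8) → ends 16
format at 16 (size 24, align 8) → ends 40
stride at 40 (size 4, align 4) → ends 44
width at 44 (size 2, align 2) → ends 46
mip_level at 46 (size 5, align 1) → ends 51
pad 1 to align 4 for layer
layer at 52 (size 4, align 4) → ends 56
total 56 bytes, alignment 8

56 bytes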